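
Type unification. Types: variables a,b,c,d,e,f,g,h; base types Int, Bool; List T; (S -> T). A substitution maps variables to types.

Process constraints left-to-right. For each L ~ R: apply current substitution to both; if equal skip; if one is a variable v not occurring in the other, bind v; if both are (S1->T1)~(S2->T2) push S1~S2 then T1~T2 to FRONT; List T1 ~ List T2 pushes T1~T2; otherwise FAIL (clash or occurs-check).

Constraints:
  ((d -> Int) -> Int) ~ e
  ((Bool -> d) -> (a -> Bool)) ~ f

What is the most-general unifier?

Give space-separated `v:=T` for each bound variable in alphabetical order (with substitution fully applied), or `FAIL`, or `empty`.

Answer: e:=((d -> Int) -> Int) f:=((Bool -> d) -> (a -> Bool))

Derivation:
step 1: unify ((d -> Int) -> Int) ~ e  [subst: {-} | 1 pending]
  bind e := ((d -> Int) -> Int)
step 2: unify ((Bool -> d) -> (a -> Bool)) ~ f  [subst: {e:=((d -> Int) -> Int)} | 0 pending]
  bind f := ((Bool -> d) -> (a -> Bool))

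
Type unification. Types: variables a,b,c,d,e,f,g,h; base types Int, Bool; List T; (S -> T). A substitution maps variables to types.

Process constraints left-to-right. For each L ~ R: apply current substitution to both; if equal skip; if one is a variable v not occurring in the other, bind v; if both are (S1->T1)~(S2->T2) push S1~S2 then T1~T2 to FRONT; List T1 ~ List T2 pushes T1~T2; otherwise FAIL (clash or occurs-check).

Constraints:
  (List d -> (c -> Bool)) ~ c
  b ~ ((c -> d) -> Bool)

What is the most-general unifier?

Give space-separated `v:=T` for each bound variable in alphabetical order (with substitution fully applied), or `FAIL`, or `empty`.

Answer: FAIL

Derivation:
step 1: unify (List d -> (c -> Bool)) ~ c  [subst: {-} | 1 pending]
  occurs-check fail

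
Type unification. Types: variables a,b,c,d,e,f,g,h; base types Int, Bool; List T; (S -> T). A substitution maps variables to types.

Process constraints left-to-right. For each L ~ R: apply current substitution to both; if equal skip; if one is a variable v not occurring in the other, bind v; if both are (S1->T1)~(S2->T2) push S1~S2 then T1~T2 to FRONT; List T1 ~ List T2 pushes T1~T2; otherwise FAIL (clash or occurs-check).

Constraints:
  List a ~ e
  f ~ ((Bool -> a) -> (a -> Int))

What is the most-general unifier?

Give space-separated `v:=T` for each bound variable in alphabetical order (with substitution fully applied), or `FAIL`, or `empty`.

step 1: unify List a ~ e  [subst: {-} | 1 pending]
  bind e := List a
step 2: unify f ~ ((Bool -> a) -> (a -> Int))  [subst: {e:=List a} | 0 pending]
  bind f := ((Bool -> a) -> (a -> Int))

Answer: e:=List a f:=((Bool -> a) -> (a -> Int))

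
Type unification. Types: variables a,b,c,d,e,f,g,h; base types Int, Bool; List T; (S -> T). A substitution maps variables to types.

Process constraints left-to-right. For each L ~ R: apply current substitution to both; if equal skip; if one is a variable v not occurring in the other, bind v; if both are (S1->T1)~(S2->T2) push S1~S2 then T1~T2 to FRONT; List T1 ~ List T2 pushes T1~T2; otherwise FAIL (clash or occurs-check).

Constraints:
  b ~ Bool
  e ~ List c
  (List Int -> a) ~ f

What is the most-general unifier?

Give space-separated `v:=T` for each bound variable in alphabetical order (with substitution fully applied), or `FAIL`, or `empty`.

step 1: unify b ~ Bool  [subst: {-} | 2 pending]
  bind b := Bool
step 2: unify e ~ List c  [subst: {b:=Bool} | 1 pending]
  bind e := List c
step 3: unify (List Int -> a) ~ f  [subst: {b:=Bool, e:=List c} | 0 pending]
  bind f := (List Int -> a)

Answer: b:=Bool e:=List c f:=(List Int -> a)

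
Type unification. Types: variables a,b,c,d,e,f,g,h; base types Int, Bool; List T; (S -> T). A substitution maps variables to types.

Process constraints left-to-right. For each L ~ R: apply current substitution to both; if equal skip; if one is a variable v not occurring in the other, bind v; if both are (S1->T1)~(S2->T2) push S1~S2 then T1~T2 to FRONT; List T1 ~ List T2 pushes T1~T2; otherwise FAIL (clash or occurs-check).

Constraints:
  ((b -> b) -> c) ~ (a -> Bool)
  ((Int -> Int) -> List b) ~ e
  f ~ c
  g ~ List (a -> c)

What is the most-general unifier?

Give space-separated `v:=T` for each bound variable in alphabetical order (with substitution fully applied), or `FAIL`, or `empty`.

step 1: unify ((b -> b) -> c) ~ (a -> Bool)  [subst: {-} | 3 pending]
  -> decompose arrow: push (b -> b)~a, c~Bool
step 2: unify (b -> b) ~ a  [subst: {-} | 4 pending]
  bind a := (b -> b)
step 3: unify c ~ Bool  [subst: {a:=(b -> b)} | 3 pending]
  bind c := Bool
step 4: unify ((Int -> Int) -> List b) ~ e  [subst: {a:=(b -> b), c:=Bool} | 2 pending]
  bind e := ((Int -> Int) -> List b)
step 5: unify f ~ Bool  [subst: {a:=(b -> b), c:=Bool, e:=((Int -> Int) -> List b)} | 1 pending]
  bind f := Bool
step 6: unify g ~ List ((b -> b) -> Bool)  [subst: {a:=(b -> b), c:=Bool, e:=((Int -> Int) -> List b), f:=Bool} | 0 pending]
  bind g := List ((b -> b) -> Bool)

Answer: a:=(b -> b) c:=Bool e:=((Int -> Int) -> List b) f:=Bool g:=List ((b -> b) -> Bool)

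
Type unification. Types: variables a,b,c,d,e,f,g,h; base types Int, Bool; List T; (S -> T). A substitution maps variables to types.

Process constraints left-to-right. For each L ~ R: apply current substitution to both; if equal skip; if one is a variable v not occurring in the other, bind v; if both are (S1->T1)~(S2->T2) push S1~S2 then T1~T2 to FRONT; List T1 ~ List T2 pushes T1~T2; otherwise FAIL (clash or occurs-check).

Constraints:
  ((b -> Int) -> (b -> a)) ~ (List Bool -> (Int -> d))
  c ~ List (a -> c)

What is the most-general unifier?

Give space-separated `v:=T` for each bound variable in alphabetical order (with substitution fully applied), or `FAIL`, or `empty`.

Answer: FAIL

Derivation:
step 1: unify ((b -> Int) -> (b -> a)) ~ (List Bool -> (Int -> d))  [subst: {-} | 1 pending]
  -> decompose arrow: push (b -> Int)~List Bool, (b -> a)~(Int -> d)
step 2: unify (b -> Int) ~ List Bool  [subst: {-} | 2 pending]
  clash: (b -> Int) vs List Bool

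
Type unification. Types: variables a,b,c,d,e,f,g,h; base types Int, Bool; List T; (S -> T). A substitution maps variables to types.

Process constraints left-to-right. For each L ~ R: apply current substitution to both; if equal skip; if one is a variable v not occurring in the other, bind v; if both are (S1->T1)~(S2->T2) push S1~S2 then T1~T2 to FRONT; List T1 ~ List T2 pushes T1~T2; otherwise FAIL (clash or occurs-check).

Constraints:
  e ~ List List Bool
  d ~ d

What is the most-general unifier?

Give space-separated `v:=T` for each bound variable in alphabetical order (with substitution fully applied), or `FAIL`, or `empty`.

Answer: e:=List List Bool

Derivation:
step 1: unify e ~ List List Bool  [subst: {-} | 1 pending]
  bind e := List List Bool
step 2: unify d ~ d  [subst: {e:=List List Bool} | 0 pending]
  -> identical, skip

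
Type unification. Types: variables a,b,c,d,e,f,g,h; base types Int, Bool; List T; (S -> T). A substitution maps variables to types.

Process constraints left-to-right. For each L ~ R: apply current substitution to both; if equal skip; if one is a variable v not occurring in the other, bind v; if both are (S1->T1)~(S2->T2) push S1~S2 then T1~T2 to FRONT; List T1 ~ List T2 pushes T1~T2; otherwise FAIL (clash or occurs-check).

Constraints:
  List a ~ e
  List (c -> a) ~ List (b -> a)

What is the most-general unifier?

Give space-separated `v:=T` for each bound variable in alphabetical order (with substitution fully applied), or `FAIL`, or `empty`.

step 1: unify List a ~ e  [subst: {-} | 1 pending]
  bind e := List a
step 2: unify List (c -> a) ~ List (b -> a)  [subst: {e:=List a} | 0 pending]
  -> decompose List: push (c -> a)~(b -> a)
step 3: unify (c -> a) ~ (b -> a)  [subst: {e:=List a} | 0 pending]
  -> decompose arrow: push c~b, a~a
step 4: unify c ~ b  [subst: {e:=List a} | 1 pending]
  bind c := b
step 5: unify a ~ a  [subst: {e:=List a, c:=b} | 0 pending]
  -> identical, skip

Answer: c:=b e:=List a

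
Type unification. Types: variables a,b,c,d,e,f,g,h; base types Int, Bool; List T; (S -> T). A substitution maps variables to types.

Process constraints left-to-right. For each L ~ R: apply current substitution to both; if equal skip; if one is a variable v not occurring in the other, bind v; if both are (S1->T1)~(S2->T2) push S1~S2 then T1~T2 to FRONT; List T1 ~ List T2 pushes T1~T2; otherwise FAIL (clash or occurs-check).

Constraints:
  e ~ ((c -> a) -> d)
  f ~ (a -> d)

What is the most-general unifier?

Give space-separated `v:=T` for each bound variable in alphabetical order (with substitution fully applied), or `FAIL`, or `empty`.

step 1: unify e ~ ((c -> a) -> d)  [subst: {-} | 1 pending]
  bind e := ((c -> a) -> d)
step 2: unify f ~ (a -> d)  [subst: {e:=((c -> a) -> d)} | 0 pending]
  bind f := (a -> d)

Answer: e:=((c -> a) -> d) f:=(a -> d)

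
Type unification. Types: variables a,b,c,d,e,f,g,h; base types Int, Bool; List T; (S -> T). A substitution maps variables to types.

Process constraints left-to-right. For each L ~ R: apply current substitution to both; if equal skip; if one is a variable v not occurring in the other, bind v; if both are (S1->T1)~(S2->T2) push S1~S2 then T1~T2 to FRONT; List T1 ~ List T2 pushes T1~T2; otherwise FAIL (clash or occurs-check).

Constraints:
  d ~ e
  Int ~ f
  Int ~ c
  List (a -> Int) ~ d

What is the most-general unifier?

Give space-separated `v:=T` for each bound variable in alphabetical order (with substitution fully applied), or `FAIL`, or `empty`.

Answer: c:=Int d:=List (a -> Int) e:=List (a -> Int) f:=Int

Derivation:
step 1: unify d ~ e  [subst: {-} | 3 pending]
  bind d := e
step 2: unify Int ~ f  [subst: {d:=e} | 2 pending]
  bind f := Int
step 3: unify Int ~ c  [subst: {d:=e, f:=Int} | 1 pending]
  bind c := Int
step 4: unify List (a -> Int) ~ e  [subst: {d:=e, f:=Int, c:=Int} | 0 pending]
  bind e := List (a -> Int)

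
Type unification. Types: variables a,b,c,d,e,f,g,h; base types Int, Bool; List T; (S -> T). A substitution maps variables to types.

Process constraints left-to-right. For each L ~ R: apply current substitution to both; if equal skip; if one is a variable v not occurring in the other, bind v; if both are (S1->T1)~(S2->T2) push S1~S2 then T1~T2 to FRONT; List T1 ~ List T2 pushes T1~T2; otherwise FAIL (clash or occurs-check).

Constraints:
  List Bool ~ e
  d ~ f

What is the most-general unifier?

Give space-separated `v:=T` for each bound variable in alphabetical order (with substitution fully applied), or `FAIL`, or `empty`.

step 1: unify List Bool ~ e  [subst: {-} | 1 pending]
  bind e := List Bool
step 2: unify d ~ f  [subst: {e:=List Bool} | 0 pending]
  bind d := f

Answer: d:=f e:=List Bool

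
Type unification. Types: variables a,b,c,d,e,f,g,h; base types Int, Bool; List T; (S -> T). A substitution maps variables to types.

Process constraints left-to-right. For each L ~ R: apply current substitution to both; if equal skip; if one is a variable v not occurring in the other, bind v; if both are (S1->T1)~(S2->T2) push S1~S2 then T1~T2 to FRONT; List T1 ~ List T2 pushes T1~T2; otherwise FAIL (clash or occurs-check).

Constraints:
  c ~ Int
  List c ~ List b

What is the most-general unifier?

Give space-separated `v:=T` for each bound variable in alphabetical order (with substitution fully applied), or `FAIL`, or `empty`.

Answer: b:=Int c:=Int

Derivation:
step 1: unify c ~ Int  [subst: {-} | 1 pending]
  bind c := Int
step 2: unify List Int ~ List b  [subst: {c:=Int} | 0 pending]
  -> decompose List: push Int~b
step 3: unify Int ~ b  [subst: {c:=Int} | 0 pending]
  bind b := Int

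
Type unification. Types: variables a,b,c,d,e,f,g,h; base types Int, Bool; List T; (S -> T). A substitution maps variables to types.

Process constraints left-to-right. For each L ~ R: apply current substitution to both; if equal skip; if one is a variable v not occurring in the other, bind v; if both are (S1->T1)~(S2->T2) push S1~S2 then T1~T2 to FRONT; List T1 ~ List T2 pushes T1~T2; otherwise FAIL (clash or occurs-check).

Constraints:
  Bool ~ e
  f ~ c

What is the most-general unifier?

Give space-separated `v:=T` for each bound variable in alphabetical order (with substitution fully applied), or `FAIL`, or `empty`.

step 1: unify Bool ~ e  [subst: {-} | 1 pending]
  bind e := Bool
step 2: unify f ~ c  [subst: {e:=Bool} | 0 pending]
  bind f := c

Answer: e:=Bool f:=c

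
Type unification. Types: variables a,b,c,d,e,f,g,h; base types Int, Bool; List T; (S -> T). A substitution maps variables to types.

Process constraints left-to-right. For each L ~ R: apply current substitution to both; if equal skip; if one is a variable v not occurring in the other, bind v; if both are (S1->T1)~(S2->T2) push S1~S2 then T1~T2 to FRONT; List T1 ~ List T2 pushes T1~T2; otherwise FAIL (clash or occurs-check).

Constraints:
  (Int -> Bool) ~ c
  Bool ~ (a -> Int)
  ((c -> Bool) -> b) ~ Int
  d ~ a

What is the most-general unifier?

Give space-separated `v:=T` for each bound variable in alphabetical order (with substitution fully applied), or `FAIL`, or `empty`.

Answer: FAIL

Derivation:
step 1: unify (Int -> Bool) ~ c  [subst: {-} | 3 pending]
  bind c := (Int -> Bool)
step 2: unify Bool ~ (a -> Int)  [subst: {c:=(Int -> Bool)} | 2 pending]
  clash: Bool vs (a -> Int)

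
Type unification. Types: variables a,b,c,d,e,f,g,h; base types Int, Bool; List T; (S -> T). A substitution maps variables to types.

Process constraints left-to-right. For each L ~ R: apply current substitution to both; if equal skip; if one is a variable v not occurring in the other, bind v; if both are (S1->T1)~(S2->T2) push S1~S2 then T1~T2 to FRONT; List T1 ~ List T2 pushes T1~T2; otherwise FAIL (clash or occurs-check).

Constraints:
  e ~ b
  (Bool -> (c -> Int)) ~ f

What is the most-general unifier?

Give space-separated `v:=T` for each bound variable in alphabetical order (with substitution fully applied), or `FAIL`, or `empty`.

Answer: e:=b f:=(Bool -> (c -> Int))

Derivation:
step 1: unify e ~ b  [subst: {-} | 1 pending]
  bind e := b
step 2: unify (Bool -> (c -> Int)) ~ f  [subst: {e:=b} | 0 pending]
  bind f := (Bool -> (c -> Int))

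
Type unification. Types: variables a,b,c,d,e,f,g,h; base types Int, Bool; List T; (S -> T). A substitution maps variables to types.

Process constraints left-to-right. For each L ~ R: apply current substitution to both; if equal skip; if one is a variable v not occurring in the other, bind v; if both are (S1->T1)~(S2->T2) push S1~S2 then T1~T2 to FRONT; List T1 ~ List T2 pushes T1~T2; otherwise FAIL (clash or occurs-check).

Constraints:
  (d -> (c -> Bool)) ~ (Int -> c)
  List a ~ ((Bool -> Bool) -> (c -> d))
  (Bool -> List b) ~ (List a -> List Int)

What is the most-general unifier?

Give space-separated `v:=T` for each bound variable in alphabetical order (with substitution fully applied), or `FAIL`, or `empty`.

step 1: unify (d -> (c -> Bool)) ~ (Int -> c)  [subst: {-} | 2 pending]
  -> decompose arrow: push d~Int, (c -> Bool)~c
step 2: unify d ~ Int  [subst: {-} | 3 pending]
  bind d := Int
step 3: unify (c -> Bool) ~ c  [subst: {d:=Int} | 2 pending]
  occurs-check fail

Answer: FAIL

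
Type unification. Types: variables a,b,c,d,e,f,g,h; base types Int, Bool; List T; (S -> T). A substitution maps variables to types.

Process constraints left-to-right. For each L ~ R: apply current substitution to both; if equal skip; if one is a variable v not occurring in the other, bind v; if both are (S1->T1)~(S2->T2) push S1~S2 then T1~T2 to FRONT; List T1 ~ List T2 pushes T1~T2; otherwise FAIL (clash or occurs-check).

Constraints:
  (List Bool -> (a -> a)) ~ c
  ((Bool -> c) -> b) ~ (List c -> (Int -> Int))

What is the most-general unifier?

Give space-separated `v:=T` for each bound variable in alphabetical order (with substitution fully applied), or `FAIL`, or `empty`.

Answer: FAIL

Derivation:
step 1: unify (List Bool -> (a -> a)) ~ c  [subst: {-} | 1 pending]
  bind c := (List Bool -> (a -> a))
step 2: unify ((Bool -> (List Bool -> (a -> a))) -> b) ~ (List (List Bool -> (a -> a)) -> (Int -> Int))  [subst: {c:=(List Bool -> (a -> a))} | 0 pending]
  -> decompose arrow: push (Bool -> (List Bool -> (a -> a)))~List (List Bool -> (a -> a)), b~(Int -> Int)
step 3: unify (Bool -> (List Bool -> (a -> a))) ~ List (List Bool -> (a -> a))  [subst: {c:=(List Bool -> (a -> a))} | 1 pending]
  clash: (Bool -> (List Bool -> (a -> a))) vs List (List Bool -> (a -> a))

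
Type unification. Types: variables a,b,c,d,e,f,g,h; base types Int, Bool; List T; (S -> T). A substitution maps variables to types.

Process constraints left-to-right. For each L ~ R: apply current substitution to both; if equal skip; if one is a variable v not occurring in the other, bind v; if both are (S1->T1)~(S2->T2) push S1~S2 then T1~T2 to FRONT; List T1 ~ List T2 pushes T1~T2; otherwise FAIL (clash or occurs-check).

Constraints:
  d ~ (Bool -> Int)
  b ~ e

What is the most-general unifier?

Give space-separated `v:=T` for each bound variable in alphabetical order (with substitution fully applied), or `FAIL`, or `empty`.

step 1: unify d ~ (Bool -> Int)  [subst: {-} | 1 pending]
  bind d := (Bool -> Int)
step 2: unify b ~ e  [subst: {d:=(Bool -> Int)} | 0 pending]
  bind b := e

Answer: b:=e d:=(Bool -> Int)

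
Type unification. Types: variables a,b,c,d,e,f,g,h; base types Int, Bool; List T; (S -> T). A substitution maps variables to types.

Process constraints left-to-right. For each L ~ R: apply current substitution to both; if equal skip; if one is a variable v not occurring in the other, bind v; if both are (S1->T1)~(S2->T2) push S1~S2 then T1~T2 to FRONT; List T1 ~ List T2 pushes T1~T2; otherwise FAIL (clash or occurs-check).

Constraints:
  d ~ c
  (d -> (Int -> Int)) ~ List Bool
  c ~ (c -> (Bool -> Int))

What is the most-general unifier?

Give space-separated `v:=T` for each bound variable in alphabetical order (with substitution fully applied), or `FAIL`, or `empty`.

Answer: FAIL

Derivation:
step 1: unify d ~ c  [subst: {-} | 2 pending]
  bind d := c
step 2: unify (c -> (Int -> Int)) ~ List Bool  [subst: {d:=c} | 1 pending]
  clash: (c -> (Int -> Int)) vs List Bool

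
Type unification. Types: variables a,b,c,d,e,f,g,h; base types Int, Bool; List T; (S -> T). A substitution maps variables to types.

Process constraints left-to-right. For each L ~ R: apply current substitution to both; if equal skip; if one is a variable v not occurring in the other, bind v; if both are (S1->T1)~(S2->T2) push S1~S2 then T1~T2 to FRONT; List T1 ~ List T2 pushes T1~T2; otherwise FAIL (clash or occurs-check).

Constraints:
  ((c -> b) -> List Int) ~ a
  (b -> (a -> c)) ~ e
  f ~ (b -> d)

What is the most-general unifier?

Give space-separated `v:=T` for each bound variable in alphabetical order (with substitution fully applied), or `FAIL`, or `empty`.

step 1: unify ((c -> b) -> List Int) ~ a  [subst: {-} | 2 pending]
  bind a := ((c -> b) -> List Int)
step 2: unify (b -> (((c -> b) -> List Int) -> c)) ~ e  [subst: {a:=((c -> b) -> List Int)} | 1 pending]
  bind e := (b -> (((c -> b) -> List Int) -> c))
step 3: unify f ~ (b -> d)  [subst: {a:=((c -> b) -> List Int), e:=(b -> (((c -> b) -> List Int) -> c))} | 0 pending]
  bind f := (b -> d)

Answer: a:=((c -> b) -> List Int) e:=(b -> (((c -> b) -> List Int) -> c)) f:=(b -> d)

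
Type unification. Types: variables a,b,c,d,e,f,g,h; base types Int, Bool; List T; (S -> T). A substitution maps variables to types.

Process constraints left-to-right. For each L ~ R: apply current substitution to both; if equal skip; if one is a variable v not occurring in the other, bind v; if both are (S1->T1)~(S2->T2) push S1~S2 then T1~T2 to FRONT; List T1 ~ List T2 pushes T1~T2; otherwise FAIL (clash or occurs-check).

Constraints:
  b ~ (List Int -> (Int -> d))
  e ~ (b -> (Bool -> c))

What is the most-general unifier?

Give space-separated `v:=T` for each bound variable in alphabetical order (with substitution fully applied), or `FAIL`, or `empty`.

Answer: b:=(List Int -> (Int -> d)) e:=((List Int -> (Int -> d)) -> (Bool -> c))

Derivation:
step 1: unify b ~ (List Int -> (Int -> d))  [subst: {-} | 1 pending]
  bind b := (List Int -> (Int -> d))
step 2: unify e ~ ((List Int -> (Int -> d)) -> (Bool -> c))  [subst: {b:=(List Int -> (Int -> d))} | 0 pending]
  bind e := ((List Int -> (Int -> d)) -> (Bool -> c))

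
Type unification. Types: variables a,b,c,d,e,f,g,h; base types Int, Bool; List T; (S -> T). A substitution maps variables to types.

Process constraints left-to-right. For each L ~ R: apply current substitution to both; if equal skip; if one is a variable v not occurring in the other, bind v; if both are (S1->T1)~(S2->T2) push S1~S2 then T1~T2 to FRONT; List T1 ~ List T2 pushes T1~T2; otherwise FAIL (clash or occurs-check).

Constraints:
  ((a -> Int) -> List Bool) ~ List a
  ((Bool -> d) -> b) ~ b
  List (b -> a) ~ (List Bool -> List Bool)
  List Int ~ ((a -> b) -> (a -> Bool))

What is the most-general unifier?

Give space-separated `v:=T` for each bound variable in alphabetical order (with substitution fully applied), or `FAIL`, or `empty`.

step 1: unify ((a -> Int) -> List Bool) ~ List a  [subst: {-} | 3 pending]
  clash: ((a -> Int) -> List Bool) vs List a

Answer: FAIL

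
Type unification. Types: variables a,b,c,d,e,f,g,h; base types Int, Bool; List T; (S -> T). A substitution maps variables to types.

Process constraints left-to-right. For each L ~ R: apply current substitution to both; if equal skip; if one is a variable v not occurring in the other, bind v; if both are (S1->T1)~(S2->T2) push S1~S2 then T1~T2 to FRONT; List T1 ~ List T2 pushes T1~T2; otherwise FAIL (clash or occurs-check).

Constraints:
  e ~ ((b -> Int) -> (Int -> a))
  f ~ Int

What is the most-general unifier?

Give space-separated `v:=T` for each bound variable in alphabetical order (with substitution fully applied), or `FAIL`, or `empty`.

Answer: e:=((b -> Int) -> (Int -> a)) f:=Int

Derivation:
step 1: unify e ~ ((b -> Int) -> (Int -> a))  [subst: {-} | 1 pending]
  bind e := ((b -> Int) -> (Int -> a))
step 2: unify f ~ Int  [subst: {e:=((b -> Int) -> (Int -> a))} | 0 pending]
  bind f := Int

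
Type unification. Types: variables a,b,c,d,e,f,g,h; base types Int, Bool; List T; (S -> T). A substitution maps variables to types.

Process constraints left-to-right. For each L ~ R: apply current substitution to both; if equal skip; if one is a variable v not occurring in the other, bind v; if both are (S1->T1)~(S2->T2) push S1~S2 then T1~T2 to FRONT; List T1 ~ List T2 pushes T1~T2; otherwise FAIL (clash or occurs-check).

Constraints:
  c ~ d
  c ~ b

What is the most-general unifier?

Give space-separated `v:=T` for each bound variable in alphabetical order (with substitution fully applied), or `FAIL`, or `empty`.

step 1: unify c ~ d  [subst: {-} | 1 pending]
  bind c := d
step 2: unify d ~ b  [subst: {c:=d} | 0 pending]
  bind d := b

Answer: c:=b d:=b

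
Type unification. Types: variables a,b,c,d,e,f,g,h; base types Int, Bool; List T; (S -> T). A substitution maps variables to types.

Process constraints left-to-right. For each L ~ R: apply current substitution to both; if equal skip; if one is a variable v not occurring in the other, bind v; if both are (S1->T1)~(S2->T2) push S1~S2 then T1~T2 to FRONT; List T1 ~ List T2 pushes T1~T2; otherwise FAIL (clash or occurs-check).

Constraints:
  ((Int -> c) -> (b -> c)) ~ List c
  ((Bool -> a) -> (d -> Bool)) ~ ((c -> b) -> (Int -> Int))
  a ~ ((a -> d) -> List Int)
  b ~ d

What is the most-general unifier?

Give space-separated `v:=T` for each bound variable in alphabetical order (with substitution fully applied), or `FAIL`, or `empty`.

step 1: unify ((Int -> c) -> (b -> c)) ~ List c  [subst: {-} | 3 pending]
  clash: ((Int -> c) -> (b -> c)) vs List c

Answer: FAIL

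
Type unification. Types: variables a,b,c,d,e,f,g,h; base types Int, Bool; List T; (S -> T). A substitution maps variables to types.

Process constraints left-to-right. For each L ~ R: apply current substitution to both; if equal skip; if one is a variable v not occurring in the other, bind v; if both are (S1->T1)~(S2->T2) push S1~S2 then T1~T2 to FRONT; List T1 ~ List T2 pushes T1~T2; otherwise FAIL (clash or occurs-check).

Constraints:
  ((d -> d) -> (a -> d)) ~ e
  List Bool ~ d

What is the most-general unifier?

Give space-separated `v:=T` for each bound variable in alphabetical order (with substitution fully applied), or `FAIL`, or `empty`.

Answer: d:=List Bool e:=((List Bool -> List Bool) -> (a -> List Bool))

Derivation:
step 1: unify ((d -> d) -> (a -> d)) ~ e  [subst: {-} | 1 pending]
  bind e := ((d -> d) -> (a -> d))
step 2: unify List Bool ~ d  [subst: {e:=((d -> d) -> (a -> d))} | 0 pending]
  bind d := List Bool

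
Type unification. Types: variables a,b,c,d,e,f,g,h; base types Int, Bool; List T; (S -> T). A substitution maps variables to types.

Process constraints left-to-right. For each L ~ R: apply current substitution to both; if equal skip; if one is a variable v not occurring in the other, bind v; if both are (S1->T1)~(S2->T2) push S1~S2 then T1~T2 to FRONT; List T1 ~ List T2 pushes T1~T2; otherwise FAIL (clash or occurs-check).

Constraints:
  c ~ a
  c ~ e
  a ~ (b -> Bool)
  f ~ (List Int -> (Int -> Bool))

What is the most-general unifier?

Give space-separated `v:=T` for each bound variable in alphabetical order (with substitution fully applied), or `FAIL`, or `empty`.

step 1: unify c ~ a  [subst: {-} | 3 pending]
  bind c := a
step 2: unify a ~ e  [subst: {c:=a} | 2 pending]
  bind a := e
step 3: unify e ~ (b -> Bool)  [subst: {c:=a, a:=e} | 1 pending]
  bind e := (b -> Bool)
step 4: unify f ~ (List Int -> (Int -> Bool))  [subst: {c:=a, a:=e, e:=(b -> Bool)} | 0 pending]
  bind f := (List Int -> (Int -> Bool))

Answer: a:=(b -> Bool) c:=(b -> Bool) e:=(b -> Bool) f:=(List Int -> (Int -> Bool))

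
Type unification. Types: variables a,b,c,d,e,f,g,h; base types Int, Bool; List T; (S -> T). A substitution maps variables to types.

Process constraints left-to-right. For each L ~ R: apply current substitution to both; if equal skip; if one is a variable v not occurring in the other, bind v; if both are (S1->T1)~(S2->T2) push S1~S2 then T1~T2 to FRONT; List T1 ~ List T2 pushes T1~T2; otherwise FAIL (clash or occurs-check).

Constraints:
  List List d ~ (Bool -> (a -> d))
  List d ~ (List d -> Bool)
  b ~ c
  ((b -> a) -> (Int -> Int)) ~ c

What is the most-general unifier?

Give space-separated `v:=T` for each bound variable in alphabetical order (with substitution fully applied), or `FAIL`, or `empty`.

Answer: FAIL

Derivation:
step 1: unify List List d ~ (Bool -> (a -> d))  [subst: {-} | 3 pending]
  clash: List List d vs (Bool -> (a -> d))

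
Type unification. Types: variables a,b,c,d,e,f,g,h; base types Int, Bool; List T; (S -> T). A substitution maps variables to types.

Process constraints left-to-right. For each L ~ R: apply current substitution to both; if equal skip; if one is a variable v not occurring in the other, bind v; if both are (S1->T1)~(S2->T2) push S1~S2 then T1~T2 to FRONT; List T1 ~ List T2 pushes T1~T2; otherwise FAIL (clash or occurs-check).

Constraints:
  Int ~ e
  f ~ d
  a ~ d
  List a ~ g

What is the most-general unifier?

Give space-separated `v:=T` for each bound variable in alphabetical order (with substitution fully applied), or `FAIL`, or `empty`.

Answer: a:=d e:=Int f:=d g:=List d

Derivation:
step 1: unify Int ~ e  [subst: {-} | 3 pending]
  bind e := Int
step 2: unify f ~ d  [subst: {e:=Int} | 2 pending]
  bind f := d
step 3: unify a ~ d  [subst: {e:=Int, f:=d} | 1 pending]
  bind a := d
step 4: unify List d ~ g  [subst: {e:=Int, f:=d, a:=d} | 0 pending]
  bind g := List d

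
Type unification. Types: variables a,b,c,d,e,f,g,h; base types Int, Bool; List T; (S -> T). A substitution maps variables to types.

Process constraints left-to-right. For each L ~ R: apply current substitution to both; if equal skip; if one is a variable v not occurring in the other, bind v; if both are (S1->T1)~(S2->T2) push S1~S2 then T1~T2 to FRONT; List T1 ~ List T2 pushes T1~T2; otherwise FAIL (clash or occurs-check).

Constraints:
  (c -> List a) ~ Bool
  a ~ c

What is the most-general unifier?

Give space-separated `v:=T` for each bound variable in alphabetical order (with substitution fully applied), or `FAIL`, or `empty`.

Answer: FAIL

Derivation:
step 1: unify (c -> List a) ~ Bool  [subst: {-} | 1 pending]
  clash: (c -> List a) vs Bool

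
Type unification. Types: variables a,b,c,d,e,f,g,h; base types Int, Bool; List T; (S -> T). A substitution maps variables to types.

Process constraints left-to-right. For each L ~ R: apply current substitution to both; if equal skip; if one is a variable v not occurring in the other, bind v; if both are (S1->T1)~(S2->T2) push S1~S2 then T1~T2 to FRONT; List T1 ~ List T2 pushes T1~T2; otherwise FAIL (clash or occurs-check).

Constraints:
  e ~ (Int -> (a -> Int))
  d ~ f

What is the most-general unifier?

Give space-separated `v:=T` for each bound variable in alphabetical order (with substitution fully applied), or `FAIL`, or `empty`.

step 1: unify e ~ (Int -> (a -> Int))  [subst: {-} | 1 pending]
  bind e := (Int -> (a -> Int))
step 2: unify d ~ f  [subst: {e:=(Int -> (a -> Int))} | 0 pending]
  bind d := f

Answer: d:=f e:=(Int -> (a -> Int))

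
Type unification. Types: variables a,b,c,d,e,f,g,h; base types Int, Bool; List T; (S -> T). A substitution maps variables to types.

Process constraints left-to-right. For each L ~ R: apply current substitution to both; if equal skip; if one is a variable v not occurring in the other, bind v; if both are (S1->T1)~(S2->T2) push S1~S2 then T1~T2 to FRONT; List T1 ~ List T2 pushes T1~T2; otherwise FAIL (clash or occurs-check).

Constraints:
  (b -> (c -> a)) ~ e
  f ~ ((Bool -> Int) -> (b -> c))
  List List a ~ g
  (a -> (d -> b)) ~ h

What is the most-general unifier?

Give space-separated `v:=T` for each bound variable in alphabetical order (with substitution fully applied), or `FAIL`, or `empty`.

step 1: unify (b -> (c -> a)) ~ e  [subst: {-} | 3 pending]
  bind e := (b -> (c -> a))
step 2: unify f ~ ((Bool -> Int) -> (b -> c))  [subst: {e:=(b -> (c -> a))} | 2 pending]
  bind f := ((Bool -> Int) -> (b -> c))
step 3: unify List List a ~ g  [subst: {e:=(b -> (c -> a)), f:=((Bool -> Int) -> (b -> c))} | 1 pending]
  bind g := List List a
step 4: unify (a -> (d -> b)) ~ h  [subst: {e:=(b -> (c -> a)), f:=((Bool -> Int) -> (b -> c)), g:=List List a} | 0 pending]
  bind h := (a -> (d -> b))

Answer: e:=(b -> (c -> a)) f:=((Bool -> Int) -> (b -> c)) g:=List List a h:=(a -> (d -> b))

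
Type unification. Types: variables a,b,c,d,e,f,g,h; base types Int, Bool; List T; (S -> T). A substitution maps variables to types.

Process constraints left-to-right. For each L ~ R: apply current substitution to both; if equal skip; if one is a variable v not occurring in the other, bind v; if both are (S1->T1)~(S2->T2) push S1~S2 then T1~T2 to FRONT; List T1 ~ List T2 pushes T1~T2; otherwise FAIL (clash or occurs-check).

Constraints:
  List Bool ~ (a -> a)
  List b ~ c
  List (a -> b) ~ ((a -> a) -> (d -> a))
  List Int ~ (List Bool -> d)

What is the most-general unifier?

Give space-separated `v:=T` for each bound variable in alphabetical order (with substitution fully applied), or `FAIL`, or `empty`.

Answer: FAIL

Derivation:
step 1: unify List Bool ~ (a -> a)  [subst: {-} | 3 pending]
  clash: List Bool vs (a -> a)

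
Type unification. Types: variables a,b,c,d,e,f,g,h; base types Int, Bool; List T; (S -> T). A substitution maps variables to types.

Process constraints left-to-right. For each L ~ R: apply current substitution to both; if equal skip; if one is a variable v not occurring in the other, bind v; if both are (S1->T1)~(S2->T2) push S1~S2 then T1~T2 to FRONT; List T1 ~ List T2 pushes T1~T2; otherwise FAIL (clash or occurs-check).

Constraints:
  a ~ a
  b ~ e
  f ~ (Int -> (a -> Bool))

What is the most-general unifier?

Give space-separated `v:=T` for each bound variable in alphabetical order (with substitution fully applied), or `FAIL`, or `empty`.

step 1: unify a ~ a  [subst: {-} | 2 pending]
  -> identical, skip
step 2: unify b ~ e  [subst: {-} | 1 pending]
  bind b := e
step 3: unify f ~ (Int -> (a -> Bool))  [subst: {b:=e} | 0 pending]
  bind f := (Int -> (a -> Bool))

Answer: b:=e f:=(Int -> (a -> Bool))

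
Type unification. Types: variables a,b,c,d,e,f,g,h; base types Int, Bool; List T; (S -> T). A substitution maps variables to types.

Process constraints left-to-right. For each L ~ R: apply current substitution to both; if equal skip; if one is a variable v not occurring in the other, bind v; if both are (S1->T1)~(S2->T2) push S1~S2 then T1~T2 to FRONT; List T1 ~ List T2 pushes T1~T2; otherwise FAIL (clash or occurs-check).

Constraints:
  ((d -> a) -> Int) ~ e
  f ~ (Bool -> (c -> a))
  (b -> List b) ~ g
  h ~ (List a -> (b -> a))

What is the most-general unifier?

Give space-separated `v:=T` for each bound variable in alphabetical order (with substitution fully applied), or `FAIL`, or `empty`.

Answer: e:=((d -> a) -> Int) f:=(Bool -> (c -> a)) g:=(b -> List b) h:=(List a -> (b -> a))

Derivation:
step 1: unify ((d -> a) -> Int) ~ e  [subst: {-} | 3 pending]
  bind e := ((d -> a) -> Int)
step 2: unify f ~ (Bool -> (c -> a))  [subst: {e:=((d -> a) -> Int)} | 2 pending]
  bind f := (Bool -> (c -> a))
step 3: unify (b -> List b) ~ g  [subst: {e:=((d -> a) -> Int), f:=(Bool -> (c -> a))} | 1 pending]
  bind g := (b -> List b)
step 4: unify h ~ (List a -> (b -> a))  [subst: {e:=((d -> a) -> Int), f:=(Bool -> (c -> a)), g:=(b -> List b)} | 0 pending]
  bind h := (List a -> (b -> a))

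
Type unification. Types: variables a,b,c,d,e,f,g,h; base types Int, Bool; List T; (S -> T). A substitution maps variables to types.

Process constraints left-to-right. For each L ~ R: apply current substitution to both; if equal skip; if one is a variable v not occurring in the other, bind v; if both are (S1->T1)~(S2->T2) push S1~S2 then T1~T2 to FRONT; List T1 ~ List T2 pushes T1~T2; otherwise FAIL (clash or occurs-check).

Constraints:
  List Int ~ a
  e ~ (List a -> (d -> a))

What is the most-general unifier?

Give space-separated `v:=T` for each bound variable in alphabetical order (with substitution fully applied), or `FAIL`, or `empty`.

Answer: a:=List Int e:=(List List Int -> (d -> List Int))

Derivation:
step 1: unify List Int ~ a  [subst: {-} | 1 pending]
  bind a := List Int
step 2: unify e ~ (List List Int -> (d -> List Int))  [subst: {a:=List Int} | 0 pending]
  bind e := (List List Int -> (d -> List Int))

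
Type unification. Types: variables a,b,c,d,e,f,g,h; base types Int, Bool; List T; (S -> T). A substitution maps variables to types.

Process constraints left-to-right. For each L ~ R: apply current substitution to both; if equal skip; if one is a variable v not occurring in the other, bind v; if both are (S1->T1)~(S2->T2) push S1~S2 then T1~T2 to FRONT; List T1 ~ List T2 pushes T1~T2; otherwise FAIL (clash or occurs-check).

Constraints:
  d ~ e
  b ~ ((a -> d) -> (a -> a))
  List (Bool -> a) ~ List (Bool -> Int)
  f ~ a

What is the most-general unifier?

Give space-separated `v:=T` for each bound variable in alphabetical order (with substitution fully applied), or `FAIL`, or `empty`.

Answer: a:=Int b:=((Int -> e) -> (Int -> Int)) d:=e f:=Int

Derivation:
step 1: unify d ~ e  [subst: {-} | 3 pending]
  bind d := e
step 2: unify b ~ ((a -> e) -> (a -> a))  [subst: {d:=e} | 2 pending]
  bind b := ((a -> e) -> (a -> a))
step 3: unify List (Bool -> a) ~ List (Bool -> Int)  [subst: {d:=e, b:=((a -> e) -> (a -> a))} | 1 pending]
  -> decompose List: push (Bool -> a)~(Bool -> Int)
step 4: unify (Bool -> a) ~ (Bool -> Int)  [subst: {d:=e, b:=((a -> e) -> (a -> a))} | 1 pending]
  -> decompose arrow: push Bool~Bool, a~Int
step 5: unify Bool ~ Bool  [subst: {d:=e, b:=((a -> e) -> (a -> a))} | 2 pending]
  -> identical, skip
step 6: unify a ~ Int  [subst: {d:=e, b:=((a -> e) -> (a -> a))} | 1 pending]
  bind a := Int
step 7: unify f ~ Int  [subst: {d:=e, b:=((a -> e) -> (a -> a)), a:=Int} | 0 pending]
  bind f := Int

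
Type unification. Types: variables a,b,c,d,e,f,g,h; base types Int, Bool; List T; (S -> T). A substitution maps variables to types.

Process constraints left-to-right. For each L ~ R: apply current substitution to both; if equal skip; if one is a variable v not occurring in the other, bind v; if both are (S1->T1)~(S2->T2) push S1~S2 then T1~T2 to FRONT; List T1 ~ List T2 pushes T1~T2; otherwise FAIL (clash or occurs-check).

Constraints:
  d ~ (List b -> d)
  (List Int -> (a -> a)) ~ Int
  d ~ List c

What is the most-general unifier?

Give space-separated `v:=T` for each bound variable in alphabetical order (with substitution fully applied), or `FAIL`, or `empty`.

Answer: FAIL

Derivation:
step 1: unify d ~ (List b -> d)  [subst: {-} | 2 pending]
  occurs-check fail: d in (List b -> d)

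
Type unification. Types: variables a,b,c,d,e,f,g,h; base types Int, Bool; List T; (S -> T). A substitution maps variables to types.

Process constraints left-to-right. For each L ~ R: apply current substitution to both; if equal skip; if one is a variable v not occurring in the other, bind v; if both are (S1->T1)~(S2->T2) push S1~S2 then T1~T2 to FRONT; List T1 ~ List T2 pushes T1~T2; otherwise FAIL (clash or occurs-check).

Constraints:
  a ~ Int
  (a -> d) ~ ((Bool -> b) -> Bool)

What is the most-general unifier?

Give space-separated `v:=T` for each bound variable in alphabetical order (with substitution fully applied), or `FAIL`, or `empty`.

Answer: FAIL

Derivation:
step 1: unify a ~ Int  [subst: {-} | 1 pending]
  bind a := Int
step 2: unify (Int -> d) ~ ((Bool -> b) -> Bool)  [subst: {a:=Int} | 0 pending]
  -> decompose arrow: push Int~(Bool -> b), d~Bool
step 3: unify Int ~ (Bool -> b)  [subst: {a:=Int} | 1 pending]
  clash: Int vs (Bool -> b)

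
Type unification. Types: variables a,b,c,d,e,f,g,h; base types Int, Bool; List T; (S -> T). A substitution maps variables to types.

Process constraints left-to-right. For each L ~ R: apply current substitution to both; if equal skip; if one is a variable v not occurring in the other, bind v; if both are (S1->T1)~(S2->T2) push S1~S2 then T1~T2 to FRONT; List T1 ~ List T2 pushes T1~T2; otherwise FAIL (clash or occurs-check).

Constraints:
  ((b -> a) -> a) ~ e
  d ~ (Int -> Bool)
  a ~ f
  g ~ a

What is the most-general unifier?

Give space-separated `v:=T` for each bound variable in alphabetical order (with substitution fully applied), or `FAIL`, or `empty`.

Answer: a:=f d:=(Int -> Bool) e:=((b -> f) -> f) g:=f

Derivation:
step 1: unify ((b -> a) -> a) ~ e  [subst: {-} | 3 pending]
  bind e := ((b -> a) -> a)
step 2: unify d ~ (Int -> Bool)  [subst: {e:=((b -> a) -> a)} | 2 pending]
  bind d := (Int -> Bool)
step 3: unify a ~ f  [subst: {e:=((b -> a) -> a), d:=(Int -> Bool)} | 1 pending]
  bind a := f
step 4: unify g ~ f  [subst: {e:=((b -> a) -> a), d:=(Int -> Bool), a:=f} | 0 pending]
  bind g := f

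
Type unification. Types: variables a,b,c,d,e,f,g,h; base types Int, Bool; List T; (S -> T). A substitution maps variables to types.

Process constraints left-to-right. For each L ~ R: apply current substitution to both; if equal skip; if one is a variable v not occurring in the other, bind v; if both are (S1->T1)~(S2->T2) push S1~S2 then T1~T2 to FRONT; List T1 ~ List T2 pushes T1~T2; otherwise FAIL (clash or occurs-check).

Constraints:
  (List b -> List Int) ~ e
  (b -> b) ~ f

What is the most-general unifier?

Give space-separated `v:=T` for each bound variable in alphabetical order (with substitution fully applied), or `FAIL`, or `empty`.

step 1: unify (List b -> List Int) ~ e  [subst: {-} | 1 pending]
  bind e := (List b -> List Int)
step 2: unify (b -> b) ~ f  [subst: {e:=(List b -> List Int)} | 0 pending]
  bind f := (b -> b)

Answer: e:=(List b -> List Int) f:=(b -> b)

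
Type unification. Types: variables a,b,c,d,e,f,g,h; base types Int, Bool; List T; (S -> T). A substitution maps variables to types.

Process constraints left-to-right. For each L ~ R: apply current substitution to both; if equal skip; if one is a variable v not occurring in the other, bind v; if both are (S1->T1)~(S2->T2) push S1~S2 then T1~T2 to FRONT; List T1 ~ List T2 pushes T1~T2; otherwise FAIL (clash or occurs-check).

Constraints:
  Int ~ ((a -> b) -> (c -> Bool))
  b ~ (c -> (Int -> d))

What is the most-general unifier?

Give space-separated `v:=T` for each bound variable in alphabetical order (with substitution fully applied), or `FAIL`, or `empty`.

Answer: FAIL

Derivation:
step 1: unify Int ~ ((a -> b) -> (c -> Bool))  [subst: {-} | 1 pending]
  clash: Int vs ((a -> b) -> (c -> Bool))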